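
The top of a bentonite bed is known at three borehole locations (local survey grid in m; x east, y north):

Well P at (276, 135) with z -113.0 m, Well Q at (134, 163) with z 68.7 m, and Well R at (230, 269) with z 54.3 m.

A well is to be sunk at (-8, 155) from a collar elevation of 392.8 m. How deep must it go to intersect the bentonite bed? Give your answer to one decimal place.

Let the plane be z = a·x + b·y + c.
Well Q−Well P: −142a + 28b = 181.7;  Well R−Well P: −46a + 134b = 167.3.
Solving gives a = −1.10842, b = 0.86800.
Then c = -113 − a·276 − b·135 = 75.74.
At (-8, 155): z_contact = 8.87 + 134.54 + 75.74 = 219.15 m.
Depth below ground = 392.8 − 219.15 = 173.6 m.

173.6 m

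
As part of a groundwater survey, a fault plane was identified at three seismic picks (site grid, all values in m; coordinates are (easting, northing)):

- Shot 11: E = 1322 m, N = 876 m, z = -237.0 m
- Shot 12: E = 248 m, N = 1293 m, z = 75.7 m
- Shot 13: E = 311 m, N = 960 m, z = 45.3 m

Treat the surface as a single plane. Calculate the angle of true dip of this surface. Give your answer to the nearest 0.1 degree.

Two edge vectors: Shot 11→Shot 12 = (-1074, 417, 312.7), Shot 11→Shot 13 = (-1011, 84, 282.3).
Normal n = (Shot 11→Shot 12) × (Shot 11→Shot 13) = (91452.3, -12949.5, 331371).
So ∂z/∂E = −n_x/n_z = −0.27598 and ∂z/∂N = −n_y/n_z = 0.03908.
Gradient magnitude |∇z| = √(a² + b²) = √(0.07617 + 0.00153) = 0.27873.
True dip = arctan(0.27873) = 15.6°, dipping toward E (azimuth ≈ 098°).

15.6°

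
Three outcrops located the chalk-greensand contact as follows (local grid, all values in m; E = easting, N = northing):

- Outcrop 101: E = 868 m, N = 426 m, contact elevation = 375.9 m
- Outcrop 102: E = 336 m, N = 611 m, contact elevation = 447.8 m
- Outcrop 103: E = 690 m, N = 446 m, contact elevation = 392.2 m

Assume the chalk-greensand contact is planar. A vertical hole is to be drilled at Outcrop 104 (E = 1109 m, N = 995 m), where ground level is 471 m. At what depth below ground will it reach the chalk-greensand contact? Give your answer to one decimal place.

6.8 m

Let the plane be z = a·E + b·N + c.
Outcrop 102−Outcrop 101: −532a + 185b = 71.9;  Outcrop 103−Outcrop 101: −178a + 20b = 16.3.
Solving gives a = −0.070772, b = 0.185132.
Then c = 375.9 − a·868 − b·426 = 358.46.
At (1109, 995): z_contact = −78.49 + 184.21 + 358.46 = 464.18 m.
Depth below ground = 471 − 464.18 = 6.8 m.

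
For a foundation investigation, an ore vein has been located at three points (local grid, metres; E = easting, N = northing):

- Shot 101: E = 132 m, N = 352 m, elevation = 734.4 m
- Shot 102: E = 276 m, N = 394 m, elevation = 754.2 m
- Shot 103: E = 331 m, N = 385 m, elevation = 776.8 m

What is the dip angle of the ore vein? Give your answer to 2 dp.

34.10°

Let the plane be z = a·E + b·N + c.
Shot 102−Shot 101: 144a + 42b = 19.8;  Shot 103−Shot 101: 199a + 33b = 42.4.
Solving gives a = 0.31265, b = −0.60050.
Gradient magnitude |∇z| = √(a² + b²) = √(0.09775 + 0.36060) = 0.67701.
True dip = arctan(0.67701) = 34.10°, dipping toward NNW (azimuth ≈ 332°).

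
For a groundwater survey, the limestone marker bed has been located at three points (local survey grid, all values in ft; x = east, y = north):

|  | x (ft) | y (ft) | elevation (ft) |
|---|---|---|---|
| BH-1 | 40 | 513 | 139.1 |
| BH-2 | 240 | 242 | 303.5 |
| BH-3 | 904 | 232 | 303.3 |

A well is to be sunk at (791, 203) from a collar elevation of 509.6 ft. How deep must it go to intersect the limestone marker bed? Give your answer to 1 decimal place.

187.4 ft

Two edge vectors: BH-1→BH-2 = (200, -271, 164.4), BH-1→BH-3 = (864, -281, 164.2).
Normal n = (BH-1→BH-2) × (BH-1→BH-3) = (1698.2, 109201.6, 177944).
So ∂z/∂x = −n_x/n_z = −0.00954 and ∂z/∂y = −n_y/n_z = −0.61369.
Intercept c from BH-1: 139.1 + 0.38 + 314.82 = 454.30.
At (791, 203): z_contact = −7.55 − 124.58 + 454.30 = 322.18 ft.
Depth below ground = 509.6 − 322.18 = 187.4 ft.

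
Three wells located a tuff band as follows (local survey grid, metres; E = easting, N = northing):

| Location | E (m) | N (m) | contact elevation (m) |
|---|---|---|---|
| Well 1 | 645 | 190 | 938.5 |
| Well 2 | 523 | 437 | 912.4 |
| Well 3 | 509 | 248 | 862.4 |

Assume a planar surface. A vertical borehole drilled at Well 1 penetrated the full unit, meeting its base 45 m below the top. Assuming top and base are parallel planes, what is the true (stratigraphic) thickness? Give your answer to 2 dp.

37.10 m

Two edge vectors: Well 1→Well 2 = (-122, 247, -26.1), Well 1→Well 3 = (-136, 58, -76.1).
Normal n = (Well 1→Well 2) × (Well 1→Well 3) = (-17282.9, -5734.6, 26516).
So ∂z/∂E = −n_x/n_z = 0.65179 and ∂z/∂N = −n_y/n_z = 0.21627.
|∇z| = √(a²+b²) = 0.68673, so dip δ = arctan(0.68673) = 34.48°.
True thickness = vertical thickness × cos δ = 45 × cos 34.48° = 37.10 m.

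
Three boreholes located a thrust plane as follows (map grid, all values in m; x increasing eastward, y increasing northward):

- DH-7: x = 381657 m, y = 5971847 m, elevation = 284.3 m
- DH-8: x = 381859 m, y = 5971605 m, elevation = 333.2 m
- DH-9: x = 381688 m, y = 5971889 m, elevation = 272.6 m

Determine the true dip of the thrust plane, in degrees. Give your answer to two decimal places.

13.90°

Let the plane be z = a·x + b·y + c.
DH-8−DH-7: 202a − 242b = 48.9;  DH-9−DH-7: 31a + 42b = −11.7.
Solving gives a = −0.04864, b = −0.24267.
Gradient magnitude |∇z| = √(a² + b²) = √(0.00237 + 0.05889) = 0.24750.
True dip = arctan(0.24750) = 13.90°, dipping toward NNE (azimuth ≈ 011°).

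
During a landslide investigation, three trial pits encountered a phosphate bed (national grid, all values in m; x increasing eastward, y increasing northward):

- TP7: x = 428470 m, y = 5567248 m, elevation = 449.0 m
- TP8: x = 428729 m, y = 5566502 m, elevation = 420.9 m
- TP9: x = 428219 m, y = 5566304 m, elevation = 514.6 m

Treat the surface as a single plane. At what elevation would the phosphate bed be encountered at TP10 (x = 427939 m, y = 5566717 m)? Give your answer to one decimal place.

Let the plane be z = a·x + b·y + c.
TP8−TP7: 259a − 746b = −28.1;  TP9−TP7: −251a − 944b = 65.6.
Solving gives a = −0.174789573, b = −0.023016755.
Then c = 449 − a·428470 − b·5567248 = 203481.07.
At (427939, 5566717): z = −74799.3 − 128127.8 + 203481.07 = 554.0 m.

554.0 m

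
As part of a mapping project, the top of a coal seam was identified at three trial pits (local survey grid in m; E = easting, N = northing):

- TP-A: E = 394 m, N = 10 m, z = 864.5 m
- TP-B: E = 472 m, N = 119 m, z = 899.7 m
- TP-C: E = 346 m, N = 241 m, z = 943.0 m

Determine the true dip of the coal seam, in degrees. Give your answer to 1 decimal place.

Let the plane be z = a·E + b·N + c.
TP-B−TP-A: 78a + 109b = 35.2;  TP-C−TP-A: −48a + 231b = 78.5.
Solving gives a = −0.01829, b = 0.33603.
Gradient magnitude |∇z| = √(a² + b²) = √(0.00033 + 0.11291) = 0.33652.
True dip = arctan(0.33652) = 18.6°, dipping toward S (azimuth ≈ 177°).

18.6°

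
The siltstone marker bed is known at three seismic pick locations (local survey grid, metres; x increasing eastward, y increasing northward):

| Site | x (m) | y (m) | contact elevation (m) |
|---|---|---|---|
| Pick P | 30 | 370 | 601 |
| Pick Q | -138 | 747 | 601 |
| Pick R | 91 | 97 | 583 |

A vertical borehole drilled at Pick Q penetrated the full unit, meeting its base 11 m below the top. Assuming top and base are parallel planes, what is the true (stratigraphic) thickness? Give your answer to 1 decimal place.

10.5 m

Two edge vectors: Pick P→Pick Q = (-168, 377, 0), Pick P→Pick R = (61, -273, -18).
Normal n = (Pick P→Pick Q) × (Pick P→Pick R) = (-6786, -3024, 22867).
So ∂z/∂x = −n_x/n_z = 0.29676 and ∂z/∂y = −n_y/n_z = 0.13224.
|∇z| = √(a²+b²) = 0.32489, so dip δ = arctan(0.32489) = 18.00°.
True thickness = vertical thickness × cos δ = 11 × cos 18.00° = 10.5 m.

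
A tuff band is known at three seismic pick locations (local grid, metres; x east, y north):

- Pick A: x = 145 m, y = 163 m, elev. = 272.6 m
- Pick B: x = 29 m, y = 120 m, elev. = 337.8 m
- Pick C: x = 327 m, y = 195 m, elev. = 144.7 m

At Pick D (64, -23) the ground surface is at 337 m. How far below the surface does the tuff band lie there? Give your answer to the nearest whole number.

Two edge vectors: Pick A→Pick B = (-116, -43, 65.2), Pick A→Pick C = (182, 32, -127.9).
Normal n = (Pick A→Pick B) × (Pick A→Pick C) = (3413.3, -2970, 4114).
So ∂z/∂x = −n_x/n_z = −0.82968 and ∂z/∂y = −n_y/n_z = 0.72193.
Intercept c from Pick A: 272.6 + 120.30 − 117.67 = 275.23.
At (64, -23): z_contact = −53.1 − 16.6 + 275.23 = 205.5 m.
Depth below ground = 337 − 205.5 = 131 m.

131 m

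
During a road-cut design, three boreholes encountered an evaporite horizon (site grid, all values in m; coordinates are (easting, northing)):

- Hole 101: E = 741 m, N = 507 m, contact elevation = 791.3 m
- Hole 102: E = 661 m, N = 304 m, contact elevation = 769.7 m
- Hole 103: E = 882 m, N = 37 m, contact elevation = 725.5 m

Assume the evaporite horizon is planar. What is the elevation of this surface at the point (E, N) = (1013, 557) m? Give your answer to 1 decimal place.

784.4 m

Two edge vectors: Hole 101→Hole 102 = (-80, -203, -21.6), Hole 101→Hole 103 = (141, -470, -65.8).
Normal n = (Hole 101→Hole 102) × (Hole 101→Hole 103) = (3205.4, -8309.6, 66223).
So ∂z/∂E = −n_x/n_z = −0.048403 and ∂z/∂N = −n_y/n_z = 0.125479.
Intercept c from Hole 101: 791.3 + 35.87 − 63.62 = 763.55.
At (1013, 557): z = −49.0 + 69.9 + 763.55 = 784.4 m.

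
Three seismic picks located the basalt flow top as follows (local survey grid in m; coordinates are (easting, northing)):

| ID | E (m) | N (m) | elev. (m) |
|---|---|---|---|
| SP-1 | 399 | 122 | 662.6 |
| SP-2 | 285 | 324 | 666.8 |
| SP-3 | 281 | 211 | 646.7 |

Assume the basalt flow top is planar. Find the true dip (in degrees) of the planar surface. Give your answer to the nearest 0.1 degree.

Let the plane be z = a·E + b·N + c.
SP-2−SP-1: −114a + 202b = 4.2;  SP-3−SP-1: −118a + 89b = −15.9.
Solving gives a = 0.26191, b = 0.16860.
Gradient magnitude |∇z| = √(a² + b²) = √(0.06860 + 0.02843) = 0.31149.
True dip = arctan(0.31149) = 17.3°, dipping toward WSW (azimuth ≈ 237°).

17.3°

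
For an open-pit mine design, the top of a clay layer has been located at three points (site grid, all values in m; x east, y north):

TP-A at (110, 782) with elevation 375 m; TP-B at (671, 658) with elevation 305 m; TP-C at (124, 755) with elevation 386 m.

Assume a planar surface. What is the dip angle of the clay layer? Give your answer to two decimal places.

Two edge vectors: TP-A→TP-B = (561, -124, -70), TP-A→TP-C = (14, -27, 11).
Normal n = (TP-A→TP-B) × (TP-A→TP-C) = (-3254, -7151, -13411).
So ∂z/∂x = −n_x/n_z = −0.24264 and ∂z/∂y = −n_y/n_z = −0.53322.
Gradient magnitude |∇z| = √(a² + b²) = √(0.05887 + 0.28432) = 0.58583.
True dip = arctan(0.58583) = 30.36°, dipping toward NNE (azimuth ≈ 024°).

30.36°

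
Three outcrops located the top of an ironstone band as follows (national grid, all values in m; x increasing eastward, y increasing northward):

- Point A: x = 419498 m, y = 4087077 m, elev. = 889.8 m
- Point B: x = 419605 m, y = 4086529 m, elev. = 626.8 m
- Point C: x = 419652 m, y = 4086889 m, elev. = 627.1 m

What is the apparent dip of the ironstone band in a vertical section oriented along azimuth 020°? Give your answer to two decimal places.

17.84°

Let the plane be z = a·x + b·y + c.
Point B−Point A: 107a − 548b = −263;  Point C−Point A: 154a − 188b = −262.7.
Solving gives a = −1.47046, b = 0.19281.
Unit vector along 020° is (sin 20°, cos 20°) = (0.3420, 0.9397).
Slope in that direction = a·(0.3420) + b·(0.9397) = −0.32175.
Apparent dip = arctan|0.32175| = 17.84° (true dip is 56.0°, so apparent ≤ true as expected).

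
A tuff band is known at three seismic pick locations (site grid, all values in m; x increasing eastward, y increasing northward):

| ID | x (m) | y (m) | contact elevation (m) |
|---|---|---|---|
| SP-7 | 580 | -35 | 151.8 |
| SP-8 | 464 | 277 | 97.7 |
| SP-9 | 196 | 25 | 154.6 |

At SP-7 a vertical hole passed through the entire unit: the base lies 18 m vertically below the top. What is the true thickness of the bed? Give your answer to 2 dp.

Two edge vectors: SP-7→SP-8 = (-116, 312, -54.1), SP-7→SP-9 = (-384, 60, 2.8).
Normal n = (SP-7→SP-8) × (SP-7→SP-9) = (4119.6, 21099.2, 112848).
So ∂z/∂x = −n_x/n_z = −0.03651 and ∂z/∂y = −n_y/n_z = −0.18697.
|∇z| = √(a²+b²) = 0.19050, so dip δ = arctan(0.19050) = 10.79°.
True thickness = vertical thickness × cos δ = 18 × cos 10.79° = 17.68 m.

17.68 m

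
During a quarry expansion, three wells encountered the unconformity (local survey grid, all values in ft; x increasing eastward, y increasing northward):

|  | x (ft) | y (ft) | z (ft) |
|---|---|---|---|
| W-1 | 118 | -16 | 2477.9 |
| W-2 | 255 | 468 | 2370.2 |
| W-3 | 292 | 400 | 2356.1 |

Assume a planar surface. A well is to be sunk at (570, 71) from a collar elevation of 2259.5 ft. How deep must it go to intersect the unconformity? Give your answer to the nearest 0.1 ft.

23.1 ft

Two edge vectors: W-1→W-2 = (137, 484, -107.7), W-1→W-3 = (174, 416, -121.8).
Normal n = (W-1→W-2) × (W-1→W-3) = (-14148, -2053.2, -27224).
So ∂z/∂x = −n_x/n_z = −0.51969 and ∂z/∂y = −n_y/n_z = −0.07542.
Intercept c from W-1: 2477.9 + 61.32 − 1.21 = 2538.02.
At (570, 71): z_contact = −296.22 − 5.35 + 2538.02 = 2236.44 ft.
Depth below ground = 2259.5 − 2236.44 = 23.1 ft.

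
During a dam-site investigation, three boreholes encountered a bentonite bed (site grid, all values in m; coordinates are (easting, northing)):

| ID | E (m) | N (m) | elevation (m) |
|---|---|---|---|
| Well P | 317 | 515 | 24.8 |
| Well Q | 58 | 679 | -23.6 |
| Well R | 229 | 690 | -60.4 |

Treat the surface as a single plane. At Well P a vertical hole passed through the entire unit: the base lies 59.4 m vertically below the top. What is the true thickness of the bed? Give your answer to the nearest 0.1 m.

Let the plane be z = a·E + b·N + c.
Well Q−Well P: −259a + 164b = −48.4;  Well R−Well P: −88a + 175b = −85.2.
Solving gives a = −0.17812, b = −0.57643.
|∇z| = √(a²+b²) = 0.60332, so dip δ = arctan(0.60332) = 31.10°.
True thickness = vertical thickness × cos δ = 59.4 × cos 31.10° = 50.9 m.

50.9 m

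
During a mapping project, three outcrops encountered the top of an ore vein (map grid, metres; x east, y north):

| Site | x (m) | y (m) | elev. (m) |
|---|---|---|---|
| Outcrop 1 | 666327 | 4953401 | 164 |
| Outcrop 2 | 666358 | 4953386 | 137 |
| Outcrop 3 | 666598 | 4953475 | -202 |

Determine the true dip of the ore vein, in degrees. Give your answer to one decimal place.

53.2°

Two edge vectors: Outcrop 1→Outcrop 2 = (31, -15, -27), Outcrop 1→Outcrop 3 = (271, 74, -366).
Normal n = (Outcrop 1→Outcrop 2) × (Outcrop 1→Outcrop 3) = (7488, 4029, 6359).
So ∂z/∂x = −n_x/n_z = −1.17754 and ∂z/∂y = −n_y/n_z = −0.63359.
Gradient magnitude |∇z| = √(a² + b²) = √(1.38661 + 0.40144) = 1.33718.
True dip = arctan(1.33718) = 53.2°, dipping toward ENE (azimuth ≈ 062°).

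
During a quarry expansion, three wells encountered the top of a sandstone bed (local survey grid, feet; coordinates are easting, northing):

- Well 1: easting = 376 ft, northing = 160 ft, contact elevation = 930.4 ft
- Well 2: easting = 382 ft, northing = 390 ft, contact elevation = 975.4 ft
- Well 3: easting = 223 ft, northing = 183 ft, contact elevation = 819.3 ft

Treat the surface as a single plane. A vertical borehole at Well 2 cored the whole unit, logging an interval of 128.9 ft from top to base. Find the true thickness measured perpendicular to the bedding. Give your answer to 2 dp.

Two edge vectors: Well 1→Well 2 = (6, 230, 45), Well 1→Well 3 = (-153, 23, -111.1).
Normal n = (Well 1→Well 2) × (Well 1→Well 3) = (-26588, -6218.4, 35328).
So ∂z/∂easting = −n_x/n_z = 0.75260 and ∂z/∂northing = −n_y/n_z = 0.17602.
|∇z| = √(a²+b²) = 0.77291, so dip δ = arctan(0.77291) = 37.70°.
True thickness = vertical thickness × cos δ = 128.9 × cos 37.70° = 101.99 ft.

101.99 ft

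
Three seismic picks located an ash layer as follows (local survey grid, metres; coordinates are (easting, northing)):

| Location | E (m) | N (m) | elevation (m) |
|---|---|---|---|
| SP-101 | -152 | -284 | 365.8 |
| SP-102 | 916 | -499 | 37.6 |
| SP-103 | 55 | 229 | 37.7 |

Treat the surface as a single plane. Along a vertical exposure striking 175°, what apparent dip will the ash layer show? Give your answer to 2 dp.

23.74°

Let the plane be z = a·E + b·N + c.
SP-102−SP-101: 1068a − 215b = −328.2;  SP-103−SP-101: 207a + 513b = −328.1.
Solving gives a = −0.40330, b = −0.47684.
Unit vector along 175° is (sin 175°, cos 175°) = (0.0872, -0.9962).
Slope in that direction = a·(0.0872) + b·(-0.9962) = 0.43987.
Apparent dip = arctan|0.43987| = 23.74° (true dip is 32.0°, so apparent ≤ true as expected).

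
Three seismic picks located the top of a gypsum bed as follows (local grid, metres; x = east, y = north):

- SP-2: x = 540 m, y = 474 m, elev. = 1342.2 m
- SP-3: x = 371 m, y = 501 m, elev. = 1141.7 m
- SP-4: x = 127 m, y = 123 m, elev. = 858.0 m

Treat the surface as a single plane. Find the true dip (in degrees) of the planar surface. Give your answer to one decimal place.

Let the plane be z = a·x + b·y + c.
SP-3−SP-2: −169a + 27b = −200.5;  SP-4−SP-2: −413a − 351b = −484.2.
Solving gives a = 1.18418, b = −0.01386.
Gradient magnitude |∇z| = √(a² + b²) = √(1.40227 + 0.00019) = 1.18426.
True dip = arctan(1.18426) = 49.8°, dipping toward W (azimuth ≈ 271°).

49.8°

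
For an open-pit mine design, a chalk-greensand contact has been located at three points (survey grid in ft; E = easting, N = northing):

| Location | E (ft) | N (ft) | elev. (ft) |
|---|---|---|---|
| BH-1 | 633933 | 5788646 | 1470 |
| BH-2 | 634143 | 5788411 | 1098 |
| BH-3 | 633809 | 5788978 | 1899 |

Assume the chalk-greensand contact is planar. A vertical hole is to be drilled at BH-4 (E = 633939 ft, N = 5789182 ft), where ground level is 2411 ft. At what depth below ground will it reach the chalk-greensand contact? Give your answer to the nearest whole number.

Two edge vectors: BH-1→BH-2 = (210, -235, -372), BH-1→BH-3 = (-124, 332, 429).
Normal n = (BH-1→BH-2) × (BH-1→BH-3) = (22689, -43962, 40580).
So ∂z/∂E = −n_x/n_z = −0.55911779 and ∂z/∂N = −n_y/n_z = 1.08334155.
Intercept c from BH-1: 1470 + 354443.22 − 6271080.72 = −5915167.50.
At (633939, 5789182): z_contact = −354446.6 + 6271661.4 − 5915167.50 = 2047.3 ft.
Depth below ground = 2411 − 2047.3 = 364 ft.

364 ft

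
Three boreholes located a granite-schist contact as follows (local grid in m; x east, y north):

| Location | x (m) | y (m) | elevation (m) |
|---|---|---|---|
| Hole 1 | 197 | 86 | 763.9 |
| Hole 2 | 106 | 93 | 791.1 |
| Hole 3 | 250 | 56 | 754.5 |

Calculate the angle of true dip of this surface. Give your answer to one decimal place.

22.0°

Two edge vectors: Hole 1→Hole 2 = (-91, 7, 27.2), Hole 1→Hole 3 = (53, -30, -9.4).
Normal n = (Hole 1→Hole 2) × (Hole 1→Hole 3) = (750.2, 586.2, 2359).
So ∂z/∂x = −n_x/n_z = −0.31802 and ∂z/∂y = −n_y/n_z = −0.24850.
Gradient magnitude |∇z| = √(a² + b²) = √(0.10113 + 0.06175) = 0.40359.
True dip = arctan(0.40359) = 22.0°, dipping toward NE (azimuth ≈ 052°).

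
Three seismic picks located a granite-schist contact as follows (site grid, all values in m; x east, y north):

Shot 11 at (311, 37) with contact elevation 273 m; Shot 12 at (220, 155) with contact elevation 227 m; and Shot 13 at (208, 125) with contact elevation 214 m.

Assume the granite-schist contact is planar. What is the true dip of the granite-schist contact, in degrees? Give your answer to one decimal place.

Let the plane be z = a·x + b·y + c.
Shot 12−Shot 11: −91a + 118b = −46;  Shot 13−Shot 11: −103a + 88b = −59.
Solving gives a = 0.70285, b = 0.15219.
Gradient magnitude |∇z| = √(a² + b²) = √(0.49399 + 0.02316) = 0.71914.
True dip = arctan(0.71914) = 35.7°, dipping toward WSW (azimuth ≈ 258°).

35.7°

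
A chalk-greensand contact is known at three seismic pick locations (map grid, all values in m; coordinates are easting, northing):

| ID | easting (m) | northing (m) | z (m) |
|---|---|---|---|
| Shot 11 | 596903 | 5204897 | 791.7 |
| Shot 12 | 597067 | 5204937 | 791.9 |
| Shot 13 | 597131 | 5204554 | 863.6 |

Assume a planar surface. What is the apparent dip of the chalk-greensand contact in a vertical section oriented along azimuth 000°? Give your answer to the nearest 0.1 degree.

Two edge vectors: Shot 11→Shot 12 = (164, 40, 0.2), Shot 11→Shot 13 = (228, -343, 71.9).
Normal n = (Shot 11→Shot 12) × (Shot 11→Shot 13) = (2944.6, -11746, -65372).
So ∂z/∂easting = −n_x/n_z = 0.04504 and ∂z/∂northing = −n_y/n_z = −0.17968.
Unit vector along 000° is (sin 0°, cos 0°) = (0.0000, 1.0000).
Slope in that direction = a·(0.0000) + b·(1.0000) = −0.17968.
Apparent dip = arctan|0.17968| = 10.2° (true dip is 10.5°, so apparent ≤ true as expected).

10.2°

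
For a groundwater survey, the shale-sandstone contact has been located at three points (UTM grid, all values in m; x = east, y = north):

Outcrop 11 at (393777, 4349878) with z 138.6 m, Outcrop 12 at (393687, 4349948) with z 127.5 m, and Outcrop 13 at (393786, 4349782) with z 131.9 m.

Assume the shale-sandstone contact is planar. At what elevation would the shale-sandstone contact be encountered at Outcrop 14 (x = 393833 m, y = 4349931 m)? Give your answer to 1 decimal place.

Let the plane be z = a·x + b·y + c.
Outcrop 12−Outcrop 11: −90a + 70b = −11.1;  Outcrop 13−Outcrop 11: 9a − 96b = −6.7.
Solving gives a = 0.191585518, b = 0.087752809.
Then c = 138.6 − a·393777 − b·4349878 = −457017.38.
At (393833, 4349931): z = 75452.7 + 381718.7 − 457017.38 = 154.0 m.

154.0 m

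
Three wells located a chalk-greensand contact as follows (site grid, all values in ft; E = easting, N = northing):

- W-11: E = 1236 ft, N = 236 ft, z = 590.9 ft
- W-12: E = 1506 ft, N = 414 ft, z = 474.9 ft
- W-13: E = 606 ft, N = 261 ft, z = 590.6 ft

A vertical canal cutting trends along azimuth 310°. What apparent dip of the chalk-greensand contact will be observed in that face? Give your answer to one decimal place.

20.7°

Two edge vectors: W-11→W-12 = (270, 178, -116), W-11→W-13 = (-630, 25, -0.3).
Normal n = (W-11→W-12) × (W-11→W-13) = (2846.6, 73161, 118890).
So ∂z/∂E = −n_x/n_z = −0.02394 and ∂z/∂N = −n_y/n_z = −0.61537.
Unit vector along 310° is (sin 310°, cos 310°) = (-0.7660, 0.6428).
Slope in that direction = a·(-0.7660) + b·(0.6428) = −0.37721.
Apparent dip = arctan|0.37721| = 20.7° (true dip is 31.6°, so apparent ≤ true as expected).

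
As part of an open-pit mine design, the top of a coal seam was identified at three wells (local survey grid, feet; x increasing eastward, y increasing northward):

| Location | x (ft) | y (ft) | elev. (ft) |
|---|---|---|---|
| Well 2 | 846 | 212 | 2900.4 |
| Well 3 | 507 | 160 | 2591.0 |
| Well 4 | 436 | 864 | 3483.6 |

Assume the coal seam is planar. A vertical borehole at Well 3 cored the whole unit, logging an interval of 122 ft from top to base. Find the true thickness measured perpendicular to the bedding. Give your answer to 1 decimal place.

67.2 ft

Two edge vectors: Well 2→Well 3 = (-339, -52, -309.4), Well 2→Well 4 = (-410, 652, 583.2).
Normal n = (Well 2→Well 3) × (Well 2→Well 4) = (171402.4, 324558.8, -242348).
So ∂z/∂x = −n_x/n_z = 0.70726 and ∂z/∂y = −n_y/n_z = 1.33923.
|∇z| = √(a²+b²) = 1.51451, so dip δ = arctan(1.51451) = 56.56°.
True thickness = vertical thickness × cos δ = 122 × cos 56.56° = 67.2 ft.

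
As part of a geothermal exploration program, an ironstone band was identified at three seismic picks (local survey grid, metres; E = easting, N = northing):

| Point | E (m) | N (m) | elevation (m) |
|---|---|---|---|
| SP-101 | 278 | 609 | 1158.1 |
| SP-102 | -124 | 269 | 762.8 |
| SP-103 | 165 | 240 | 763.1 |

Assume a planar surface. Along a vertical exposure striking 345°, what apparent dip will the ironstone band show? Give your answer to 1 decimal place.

44.3°

Let the plane be z = a·E + b·N + c.
SP-102−SP-101: −402a − 340b = −395.3;  SP-103−SP-101: −113a − 369b = −395.
Solving gives a = 0.10522, b = 1.03824.
Unit vector along 345° is (sin 345°, cos 345°) = (-0.2588, 0.9659).
Slope in that direction = a·(-0.2588) + b·(0.9659) = 0.97563.
Apparent dip = arctan|0.97563| = 44.3° (true dip is 46.2°, so apparent ≤ true as expected).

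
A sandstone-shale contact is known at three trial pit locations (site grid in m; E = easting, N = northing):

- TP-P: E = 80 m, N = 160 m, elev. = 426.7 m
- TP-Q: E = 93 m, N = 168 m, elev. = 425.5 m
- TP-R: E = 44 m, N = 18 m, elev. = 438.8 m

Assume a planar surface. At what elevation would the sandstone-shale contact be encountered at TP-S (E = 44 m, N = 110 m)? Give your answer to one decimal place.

432.1 m

Let the plane be z = a·E + b·N + c.
TP-Q−TP-P: 13a + 8b = −1.2;  TP-R−TP-P: −36a − 142b = 12.1.
Solving gives a = −0.04724, b = −0.07323.
Then c = 426.7 − a·80 − b·160 = 442.20.
At (44, 110): z = −2.1 − 8.1 + 442.20 = 432.1 m.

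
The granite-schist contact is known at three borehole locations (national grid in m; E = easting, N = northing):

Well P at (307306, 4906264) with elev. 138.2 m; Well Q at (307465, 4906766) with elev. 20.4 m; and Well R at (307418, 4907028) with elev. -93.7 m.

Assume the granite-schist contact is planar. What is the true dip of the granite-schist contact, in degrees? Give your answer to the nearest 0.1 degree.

28.5°

Two edge vectors: Well P→Well Q = (159, 502, -117.8), Well P→Well R = (112, 764, -231.9).
Normal n = (Well P→Well Q) × (Well P→Well R) = (-26414.6, 23678.5, 65252).
So ∂z/∂E = −n_x/n_z = 0.40481 and ∂z/∂N = −n_y/n_z = −0.36288.
Gradient magnitude |∇z| = √(a² + b²) = √(0.16387 + 0.13168) = 0.54365.
True dip = arctan(0.54365) = 28.5°, dipping toward NW (azimuth ≈ 312°).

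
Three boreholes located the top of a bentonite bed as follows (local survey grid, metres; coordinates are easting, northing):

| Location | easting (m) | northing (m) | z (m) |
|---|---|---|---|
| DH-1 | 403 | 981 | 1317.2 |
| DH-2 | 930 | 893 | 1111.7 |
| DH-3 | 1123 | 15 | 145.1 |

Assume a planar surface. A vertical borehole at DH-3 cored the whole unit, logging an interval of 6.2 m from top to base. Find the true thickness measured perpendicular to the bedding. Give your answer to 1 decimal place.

4.2 m

Let the plane be z = a·easting + b·northing + c.
DH-2−DH-1: 527a − 88b = −205.5;  DH-3−DH-1: 720a − 966b = −1172.1.
Solving gives a = −0.21396, b = 1.05388.
|∇z| = √(a²+b²) = 1.07538, so dip δ = arctan(1.07538) = 47.08°.
True thickness = vertical thickness × cos δ = 6.2 × cos 47.08° = 4.2 m.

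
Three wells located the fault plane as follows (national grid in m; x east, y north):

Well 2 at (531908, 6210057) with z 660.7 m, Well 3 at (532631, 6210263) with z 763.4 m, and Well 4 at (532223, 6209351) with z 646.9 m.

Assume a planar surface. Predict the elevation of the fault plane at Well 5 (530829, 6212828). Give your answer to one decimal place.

733.9 m

Let the plane be z = a·x + b·y + c.
Well 3−Well 2: 723a + 206b = 102.7;  Well 4−Well 2: 315a − 706b = −13.8.
Solving gives a = 0.121084668, b = 0.073571771.
Then c = 660.7 − a·531908 − b·6210057 = −520630.10.
At (530829, 6212828): z = 64275.3 + 457088.8 − 520630.10 = 733.9 m.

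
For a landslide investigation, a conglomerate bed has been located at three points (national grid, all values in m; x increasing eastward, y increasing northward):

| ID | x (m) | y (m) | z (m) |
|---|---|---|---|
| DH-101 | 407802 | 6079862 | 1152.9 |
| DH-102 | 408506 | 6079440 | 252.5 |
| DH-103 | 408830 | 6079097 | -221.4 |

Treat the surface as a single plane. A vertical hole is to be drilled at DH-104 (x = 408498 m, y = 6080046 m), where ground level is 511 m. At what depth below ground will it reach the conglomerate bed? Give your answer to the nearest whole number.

Two edge vectors: DH-101→DH-102 = (704, -422, -900.4), DH-101→DH-103 = (1028, -765, -1374.3).
Normal n = (DH-101→DH-102) × (DH-101→DH-103) = (-108851.4, 41896, -104744).
So ∂z/∂x = −n_x/n_z = −1.03921370 and ∂z/∂y = −n_y/n_z = 0.39998472.
Intercept c from DH-101: 1152.9 + 423793.43 − 2431851.93 = −2006905.60.
At (408498, 6080046): z_contact = −424516.7 + 2431925.5 − 2006905.60 = 503.2 m.
Depth below ground = 511 − 503.2 = 8 m.

8 m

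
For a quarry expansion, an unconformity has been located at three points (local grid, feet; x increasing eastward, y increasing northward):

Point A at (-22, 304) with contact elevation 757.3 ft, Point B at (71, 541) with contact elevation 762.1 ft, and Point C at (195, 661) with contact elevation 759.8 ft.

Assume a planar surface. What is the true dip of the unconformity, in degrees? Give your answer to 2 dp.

4.34°

Two edge vectors: Point A→Point B = (93, 237, 4.8), Point A→Point C = (217, 357, 2.5).
Normal n = (Point A→Point B) × (Point A→Point C) = (-1121.1, 809.1, -18228).
So ∂z/∂x = −n_x/n_z = −0.06150 and ∂z/∂y = −n_y/n_z = 0.04439.
Gradient magnitude |∇z| = √(a² + b²) = √(0.00378 + 0.00197) = 0.07585.
True dip = arctan(0.07585) = 4.34°, dipping toward SE (azimuth ≈ 126°).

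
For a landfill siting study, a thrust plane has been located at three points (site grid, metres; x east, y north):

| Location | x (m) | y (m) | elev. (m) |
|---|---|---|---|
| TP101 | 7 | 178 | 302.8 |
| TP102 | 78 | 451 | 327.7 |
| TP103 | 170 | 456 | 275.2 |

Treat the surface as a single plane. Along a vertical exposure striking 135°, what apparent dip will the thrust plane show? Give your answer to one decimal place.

30.3°

Let the plane be z = a·x + b·y + c.
TP102−TP101: 71a + 273b = 24.9;  TP103−TP101: 163a + 278b = −27.6.
Solving gives a = −0.58386, b = 0.24306.
Unit vector along 135° is (sin 135°, cos 135°) = (0.7071, -0.7071).
Slope in that direction = a·(0.7071) + b·(-0.7071) = −0.58472.
Apparent dip = arctan|0.58472| = 30.3° (true dip is 32.3°, so apparent ≤ true as expected).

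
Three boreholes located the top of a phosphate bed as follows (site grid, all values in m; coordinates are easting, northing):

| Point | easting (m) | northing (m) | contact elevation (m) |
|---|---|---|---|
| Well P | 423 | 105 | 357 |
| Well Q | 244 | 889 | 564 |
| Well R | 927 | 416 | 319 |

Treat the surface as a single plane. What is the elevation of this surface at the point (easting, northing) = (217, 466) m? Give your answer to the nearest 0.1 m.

478.1 m

Two edge vectors: Well P→Well Q = (-179, 784, 207), Well P→Well R = (504, 311, -38).
Normal n = (Well P→Well Q) × (Well P→Well R) = (-94169, 97526, -450805).
So ∂z/∂easting = −n_x/n_z = −0.20889 and ∂z/∂northing = −n_y/n_z = 0.21634.
Intercept c from Well P: 357 + 88.36 − 22.72 = 422.65.
At (217, 466): z = −45.3 + 100.8 + 422.65 = 478.1 m.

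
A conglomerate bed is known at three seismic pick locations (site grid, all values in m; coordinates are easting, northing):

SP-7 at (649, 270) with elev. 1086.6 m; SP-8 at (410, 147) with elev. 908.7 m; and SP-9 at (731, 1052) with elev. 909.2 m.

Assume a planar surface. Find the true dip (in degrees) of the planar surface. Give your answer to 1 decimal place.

Two edge vectors: SP-7→SP-8 = (-239, -123, -177.9), SP-7→SP-9 = (82, 782, -177.4).
Normal n = (SP-7→SP-8) × (SP-7→SP-9) = (160938, -56986.4, -176812).
So ∂z/∂easting = −n_x/n_z = 0.91022 and ∂z/∂northing = −n_y/n_z = −0.32230.
Gradient magnitude |∇z| = √(a² + b²) = √(0.82850 + 0.10388) = 0.96560.
True dip = arctan(0.96560) = 44.0°, dipping toward WNW (azimuth ≈ 289°).

44.0°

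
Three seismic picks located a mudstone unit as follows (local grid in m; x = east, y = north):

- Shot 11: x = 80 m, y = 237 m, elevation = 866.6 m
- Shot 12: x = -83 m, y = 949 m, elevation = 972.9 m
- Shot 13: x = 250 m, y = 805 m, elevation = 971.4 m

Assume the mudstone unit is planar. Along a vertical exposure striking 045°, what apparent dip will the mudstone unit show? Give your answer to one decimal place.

Let the plane be z = a·x + b·y + c.
Shot 12−Shot 11: −163a + 712b = 106.3;  Shot 13−Shot 11: 170a + 568b = 104.8.
Solving gives a = 0.06666, b = 0.16456.
Unit vector along 045° is (sin 45°, cos 45°) = (0.7071, 0.7071).
Slope in that direction = a·(0.7071) + b·(0.7071) = 0.16349.
Apparent dip = arctan|0.16349| = 9.3° (true dip is 10.1°, so apparent ≤ true as expected).

9.3°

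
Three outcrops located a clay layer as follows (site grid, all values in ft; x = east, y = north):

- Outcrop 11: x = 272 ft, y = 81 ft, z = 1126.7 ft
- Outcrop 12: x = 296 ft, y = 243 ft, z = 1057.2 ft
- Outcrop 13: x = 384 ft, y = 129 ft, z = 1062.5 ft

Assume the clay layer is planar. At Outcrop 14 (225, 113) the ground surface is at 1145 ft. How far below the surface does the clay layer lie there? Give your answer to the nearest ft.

Two edge vectors: Outcrop 11→Outcrop 12 = (24, 162, -69.5), Outcrop 11→Outcrop 13 = (112, 48, -64.2).
Normal n = (Outcrop 11→Outcrop 12) × (Outcrop 11→Outcrop 13) = (-7064.4, -6243.2, -16992).
So ∂z/∂x = −n_x/n_z = −0.41575 and ∂z/∂y = −n_y/n_z = −0.36742.
Intercept c from Outcrop 11: 1126.7 + 113.08 + 29.76 = 1269.54.
At (225, 113): z_contact = −93.5 − 41.5 + 1269.54 = 1134.5 ft.
Depth below ground = 1145 − 1134.5 = 11 ft.

11 ft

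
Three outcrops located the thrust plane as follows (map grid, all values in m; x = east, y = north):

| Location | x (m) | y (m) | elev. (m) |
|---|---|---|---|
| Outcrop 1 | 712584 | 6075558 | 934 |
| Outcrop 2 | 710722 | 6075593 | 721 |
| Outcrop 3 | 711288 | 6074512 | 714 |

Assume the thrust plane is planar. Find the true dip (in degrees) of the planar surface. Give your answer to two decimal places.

Let the plane be z = a·x + b·y + c.
Outcrop 2−Outcrop 1: −1862a + 35b = −213;  Outcrop 3−Outcrop 1: −1296a − 1046b = −220.
Solving gives a = 0.11565, b = 0.06703.
Gradient magnitude |∇z| = √(a² + b²) = √(0.01338 + 0.00449) = 0.13367.
True dip = arctan(0.13367) = 7.61°, dipping toward WSW (azimuth ≈ 240°).

7.61°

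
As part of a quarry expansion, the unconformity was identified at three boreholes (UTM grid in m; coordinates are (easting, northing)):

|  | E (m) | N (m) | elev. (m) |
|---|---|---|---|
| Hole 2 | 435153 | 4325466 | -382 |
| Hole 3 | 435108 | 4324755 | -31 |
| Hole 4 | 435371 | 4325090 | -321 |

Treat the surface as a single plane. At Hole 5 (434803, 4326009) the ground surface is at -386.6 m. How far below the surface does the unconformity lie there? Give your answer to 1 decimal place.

65.4 m

Let the plane be z = a·E + b·N + c.
Hole 3−Hole 2: −45a − 711b = 351;  Hole 4−Hole 2: 218a − 376b = 61.
Solving gives a = −0.515391059, b = −0.461051199.
Then c = -382 − a·435153 − b·4325466 = 2218153.25.
At (434803, 4326009): z_contact = −224093.58 − 1994511.64 + 2218153.25 = -451.96 m.
Depth below ground = -386.6 − (-451.96) = 65.4 m.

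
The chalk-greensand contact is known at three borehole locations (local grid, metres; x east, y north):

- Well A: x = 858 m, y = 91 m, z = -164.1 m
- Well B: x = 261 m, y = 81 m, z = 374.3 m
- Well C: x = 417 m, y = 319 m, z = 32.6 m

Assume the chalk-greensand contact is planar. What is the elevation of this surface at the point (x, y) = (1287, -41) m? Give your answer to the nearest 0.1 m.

Let the plane be z = a·x + b·y + c.
Well B−Well A: −597a − 10b = 538.4;  Well C−Well A: −441a + 228b = 196.7.
Solving gives a = −0.887538, b = −0.853967.
Then c = -164.1 − a·858 − b·91 = 675.12.
At (1287, -41): z = −1142.3 + 35.0 + 675.12 = -432.1 m.

-432.1 m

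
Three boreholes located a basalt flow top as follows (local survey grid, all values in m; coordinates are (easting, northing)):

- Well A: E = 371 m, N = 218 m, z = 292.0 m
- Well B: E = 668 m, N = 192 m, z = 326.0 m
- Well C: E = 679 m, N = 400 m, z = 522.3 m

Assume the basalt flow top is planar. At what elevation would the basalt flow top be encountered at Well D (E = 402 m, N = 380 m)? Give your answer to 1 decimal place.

449.3 m

Two edge vectors: Well A→Well B = (297, -26, 34), Well A→Well C = (308, 182, 230.3).
Normal n = (Well A→Well B) × (Well A→Well C) = (-12175.8, -57927.1, 62062).
So ∂z/∂E = −n_x/n_z = 0.19619 and ∂z/∂N = −n_y/n_z = 0.93337.
Intercept c from Well A: 292 − 72.79 − 203.48 = 15.74.
At (402, 380): z = 78.9 + 354.7 + 15.74 = 449.3 m.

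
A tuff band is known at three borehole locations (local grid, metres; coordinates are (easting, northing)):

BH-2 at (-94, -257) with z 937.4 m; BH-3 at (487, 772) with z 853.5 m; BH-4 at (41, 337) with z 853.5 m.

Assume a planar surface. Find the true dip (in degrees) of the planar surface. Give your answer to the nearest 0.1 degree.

Let the plane be z = a·E + b·N + c.
BH-3−BH-2: 581a + 1029b = −83.9;  BH-4−BH-2: 135a + 594b = −83.9.
Solving gives a = 0.17700, b = −0.18147.
Gradient magnitude |∇z| = √(a² + b²) = √(0.03133 + 0.03293) = 0.25350.
True dip = arctan(0.25350) = 14.2°, dipping toward NW (azimuth ≈ 316°).

14.2°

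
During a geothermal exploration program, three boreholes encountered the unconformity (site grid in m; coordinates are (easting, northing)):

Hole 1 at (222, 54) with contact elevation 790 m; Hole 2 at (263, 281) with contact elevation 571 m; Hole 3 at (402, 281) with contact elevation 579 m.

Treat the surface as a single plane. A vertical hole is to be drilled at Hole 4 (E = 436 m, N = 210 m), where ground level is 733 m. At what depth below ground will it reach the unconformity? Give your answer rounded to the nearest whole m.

Two edge vectors: Hole 1→Hole 2 = (41, 227, -219), Hole 1→Hole 3 = (180, 227, -211).
Normal n = (Hole 1→Hole 2) × (Hole 1→Hole 3) = (1816, -30769, -31553).
So ∂z/∂E = −n_x/n_z = 0.05755 and ∂z/∂N = −n_y/n_z = −0.97515.
Intercept c from Hole 1: 790 − 12.78 + 52.66 = 829.88.
At (436, 210): z_contact = 25.1 − 204.8 + 829.88 = 650.2 m.
Depth below ground = 733 − 650.2 = 83 m.

83 m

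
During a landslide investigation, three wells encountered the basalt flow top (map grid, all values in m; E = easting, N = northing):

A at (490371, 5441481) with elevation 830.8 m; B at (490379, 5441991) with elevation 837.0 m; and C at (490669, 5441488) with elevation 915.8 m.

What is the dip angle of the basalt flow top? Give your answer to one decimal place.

15.9°

Two edge vectors: A→B = (8, 510, 6.2), A→C = (298, 7, 85).
Normal n = (A→B) × (A→C) = (43306.6, 1167.6, -151924).
So ∂z/∂E = −n_x/n_z = 0.28505 and ∂z/∂N = −n_y/n_z = 0.00769.
Gradient magnitude |∇z| = √(a² + b²) = √(0.08126 + 0.00006) = 0.28516.
True dip = arctan(0.28516) = 15.9°, dipping toward W (azimuth ≈ 268°).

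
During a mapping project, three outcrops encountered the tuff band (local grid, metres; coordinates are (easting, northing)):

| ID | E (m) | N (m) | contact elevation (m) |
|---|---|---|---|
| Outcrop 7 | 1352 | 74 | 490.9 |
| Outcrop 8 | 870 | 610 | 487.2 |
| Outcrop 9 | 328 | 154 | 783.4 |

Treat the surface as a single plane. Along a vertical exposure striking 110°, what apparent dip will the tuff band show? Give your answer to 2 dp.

10.88°

Let the plane be z = a·E + b·N + c.
Outcrop 8−Outcrop 7: −482a + 536b = −3.7;  Outcrop 9−Outcrop 7: −1024a + 80b = 292.5.
Solving gives a = −0.30781, b = −0.28370.
Unit vector along 110° is (sin 110°, cos 110°) = (0.9397, -0.3420).
Slope in that direction = a·(0.9397) + b·(-0.3420) = −0.19221.
Apparent dip = arctan|0.19221| = 10.88° (true dip is 22.7°, so apparent ≤ true as expected).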